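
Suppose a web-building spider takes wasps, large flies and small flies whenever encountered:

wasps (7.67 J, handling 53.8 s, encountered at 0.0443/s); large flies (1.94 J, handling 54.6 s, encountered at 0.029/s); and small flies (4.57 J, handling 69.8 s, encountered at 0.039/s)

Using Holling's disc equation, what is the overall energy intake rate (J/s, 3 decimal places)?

0.075 J/s

Energy encountered per unit search time: 0.0443×7.67 + 0.029×1.94 + 0.039×4.57 = 0.5743 J/s.
Handling time per unit search time: 0.0443×53.8 + 0.029×54.6 + 0.039×69.8 = 6.689.
Rate = 0.5743/(1 + 6.689) = 0.07469 J/s.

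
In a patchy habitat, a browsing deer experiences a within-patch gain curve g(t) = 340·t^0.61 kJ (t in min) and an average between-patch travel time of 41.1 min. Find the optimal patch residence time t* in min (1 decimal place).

Optimal t* satisfies g'(t*) = g(t*)/(T + t*).
g'(t) = 0.61·340·t^-0.39. Setting 0.61·340·t^-0.39 = 340·t^0.61/(41.1+t) gives 0.61(41.1+t) = t, so 0.39·t = 0.61×41.1.
t* = 0.61×41.1/0.39 = 64.28 min.

64.3 min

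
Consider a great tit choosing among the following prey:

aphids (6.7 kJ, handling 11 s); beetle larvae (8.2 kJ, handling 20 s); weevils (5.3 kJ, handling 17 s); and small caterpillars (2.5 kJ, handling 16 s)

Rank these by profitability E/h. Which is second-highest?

beetle larvae

In descending order of E/h:
aphids: 6.7/11 = 0.609 kJ/s
beetle larvae: 8.2/20 = 0.41 kJ/s
weevils: 5.3/17 = 0.312 kJ/s
small caterpillars: 2.5/16 = 0.156 kJ/s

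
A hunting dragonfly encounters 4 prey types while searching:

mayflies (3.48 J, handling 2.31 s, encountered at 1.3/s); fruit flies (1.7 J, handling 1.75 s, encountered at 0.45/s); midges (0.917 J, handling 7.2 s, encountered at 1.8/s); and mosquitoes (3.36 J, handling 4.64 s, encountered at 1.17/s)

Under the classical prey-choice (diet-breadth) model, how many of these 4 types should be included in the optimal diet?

1

E/h in descending order: mayflies 1.51, fruit flies 0.971, mosquitoes 0.724, midges 0.127 J/s. The optimal diet is the largest prefix of this list for which every included type satisfies E_i/h_i > R on the types above it.
Rate on top 1: 1.13. fruit flies: 0.971 < 1.13 → exclude; stop.
Optimal diet: mayflies — 1 of 4 types.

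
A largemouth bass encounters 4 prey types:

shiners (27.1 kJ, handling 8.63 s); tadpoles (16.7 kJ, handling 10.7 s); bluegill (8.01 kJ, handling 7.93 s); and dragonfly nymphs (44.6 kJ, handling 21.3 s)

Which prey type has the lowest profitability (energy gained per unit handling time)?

bluegill

Profitability E/h (kJ/s): shiners = 27.1/8.63 = 3.14, tadpoles = 16.7/10.7 = 1.56, bluegill = 8.01/7.93 = 1.01, dragonfly nymphs = 44.6/21.3 = 2.09.
Ranked: shiners > dragonfly nymphs > tadpoles > bluegill.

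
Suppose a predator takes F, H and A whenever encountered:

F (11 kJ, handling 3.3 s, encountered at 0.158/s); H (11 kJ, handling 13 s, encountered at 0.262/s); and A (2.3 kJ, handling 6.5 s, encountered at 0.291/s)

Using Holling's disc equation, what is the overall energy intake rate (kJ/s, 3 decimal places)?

0.776 kJ/s

Energy encountered per unit search time: 0.158×11 + 0.262×11 + 0.291×2.3 = 5.289 kJ/s.
Handling time per unit search time: 0.158×3.3 + 0.262×13 + 0.291×6.5 = 5.819.
Rate = 5.289/(1 + 5.819) = 0.7757 kJ/s.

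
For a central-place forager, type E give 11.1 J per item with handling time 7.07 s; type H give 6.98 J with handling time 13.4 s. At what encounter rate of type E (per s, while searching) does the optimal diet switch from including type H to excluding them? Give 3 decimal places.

0.070 per s

Drop type H once their profitability E₂/h₂ falls below the rate achievable on type E alone: E₂/h₂ = λE₁/(1 + λh₁).
Solve for λ: λE₁h₂ = E₂(1 + λh₁) → λ(E₁h₂ − E₂h₁) = E₂ → λ = E₂/(E₁h₂ − E₂h₁).
λ = 6.98/(11.1×13.4 − 6.98×7.07) = 6.98/99.39 = 0.07023 per s.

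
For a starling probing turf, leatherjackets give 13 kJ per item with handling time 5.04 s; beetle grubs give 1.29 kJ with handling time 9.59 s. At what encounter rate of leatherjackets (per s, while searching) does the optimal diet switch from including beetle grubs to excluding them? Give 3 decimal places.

At the threshold, the rate on leatherjackets alone equals the profitability of beetle grubs: λ·13/(1 + λ·5.04) = 1.29/9.59 = 0.1345.
Rearranging, λ(13 − 0.1345×5.04) = 0.1345, so λ = 0.1345/12.32 = 0.01092 per s.

0.011 per s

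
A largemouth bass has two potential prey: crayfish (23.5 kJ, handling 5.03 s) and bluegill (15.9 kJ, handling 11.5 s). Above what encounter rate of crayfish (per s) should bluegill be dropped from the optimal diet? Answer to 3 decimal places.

The zero-one rule: include bluegill iff E₂/h₂ > λE₁/(1+λh₁). Equality gives the switch point.
λE₁h₂ = E₂ + λE₂h₁ ⇒ λ = E₂/(E₁h₂ − E₂h₁) = 15.9/(270.2 − 79.98) = 0.08356 per s.

0.084 per s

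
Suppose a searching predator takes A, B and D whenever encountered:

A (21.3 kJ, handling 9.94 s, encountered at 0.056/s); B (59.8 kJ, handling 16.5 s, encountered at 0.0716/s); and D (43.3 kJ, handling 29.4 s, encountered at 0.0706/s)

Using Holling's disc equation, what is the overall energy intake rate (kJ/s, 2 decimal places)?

1.77 kJ/s

R = Σλ_iE_i / (1 + Σλ_ih_i)
Numerator: 0.056×21.3 + 0.0716×59.8 + 0.0706×43.3 = 8.531
Denominator: 1 + 0.056×9.94 + 0.0716×16.5 + 0.0706×29.4 = 4.814
R = 8.531/4.814 = 1.772 kJ/s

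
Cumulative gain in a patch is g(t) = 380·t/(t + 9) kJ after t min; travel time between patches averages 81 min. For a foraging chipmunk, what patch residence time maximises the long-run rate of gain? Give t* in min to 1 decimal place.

Maximise g(t)/(T+t): set derivative to zero → g'(t)(T+t) = g(t).
g'(t) = 380·9/(t + 9)². Setting 380·9/(t+9)² = 380t/[(t+9)(81+t)] gives 9(81+t) = t(t+9), so t² = 9×81 = 729.
t* = √729 = 27 min.

27.0 min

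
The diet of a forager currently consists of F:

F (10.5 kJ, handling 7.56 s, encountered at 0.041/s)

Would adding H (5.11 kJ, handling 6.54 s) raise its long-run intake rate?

Yes

Current rate: (0.041×10.5)/(1 + 0.041×7.56) = 0.3286 kJ/s.
Profitability of H: 5.11/6.54 = 0.7813 kJ/s.
0.7813 > 0.3286, so adding H raises the average — include it.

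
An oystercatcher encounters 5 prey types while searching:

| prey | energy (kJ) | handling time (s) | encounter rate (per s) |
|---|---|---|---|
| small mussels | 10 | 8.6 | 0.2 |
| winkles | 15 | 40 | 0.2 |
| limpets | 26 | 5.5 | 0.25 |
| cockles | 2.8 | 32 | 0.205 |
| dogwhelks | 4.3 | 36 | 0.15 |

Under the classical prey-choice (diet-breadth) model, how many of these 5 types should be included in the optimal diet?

E/h in descending order: limpets 4.73, small mussels 1.16, winkles 0.375, dogwhelks 0.119, cockles 0.0875 kJ/s. The optimal diet is the largest prefix of this list for which every included type satisfies E_i/h_i > R on the types above it.
Rate on top 1: 2.737. small mussels: 1.16 < 2.737 → exclude; stop.
Optimal diet: limpets — 1 of 5 types.

1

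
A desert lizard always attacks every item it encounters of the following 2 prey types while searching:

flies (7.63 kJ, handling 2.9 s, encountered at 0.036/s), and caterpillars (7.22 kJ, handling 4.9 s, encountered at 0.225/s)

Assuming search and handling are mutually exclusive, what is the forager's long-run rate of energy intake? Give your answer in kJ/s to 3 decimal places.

0.861 kJ/s

R = Σλ_iE_i / (1 + Σλ_ih_i)
Numerator: 0.036×7.63 + 0.225×7.22 = 1.899
Denominator: 1 + 0.036×2.9 + 0.225×4.9 = 2.207
R = 1.899/2.207 = 0.8606 kJ/s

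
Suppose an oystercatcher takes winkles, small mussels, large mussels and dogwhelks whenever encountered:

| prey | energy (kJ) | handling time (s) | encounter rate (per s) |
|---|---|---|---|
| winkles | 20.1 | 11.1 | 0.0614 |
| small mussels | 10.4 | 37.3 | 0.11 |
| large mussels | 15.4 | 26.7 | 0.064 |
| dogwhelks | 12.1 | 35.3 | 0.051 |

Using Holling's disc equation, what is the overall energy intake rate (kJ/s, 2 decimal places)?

0.43 kJ/s

R = (0.0614×20.1 + 0.11×10.4 + 0.064×15.4 + 0.051×12.1) / (1 + 0.0614×11.1 + 0.11×37.3 + 0.064×26.7 + 0.051×35.3) = 3.981/9.294 = 0.4283 kJ/s.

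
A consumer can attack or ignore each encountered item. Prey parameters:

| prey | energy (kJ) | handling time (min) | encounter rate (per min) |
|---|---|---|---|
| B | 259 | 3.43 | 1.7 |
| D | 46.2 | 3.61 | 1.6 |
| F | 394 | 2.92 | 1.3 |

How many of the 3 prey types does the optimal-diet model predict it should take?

1

Rank by E/h (kJ/min): F 135, B 75.5, D 12.8. Include each in turn until the next type's E/h falls below the running intake rate.
Rate on top 1: 106.8. B: 75.5 < 106.8 → exclude; stop.
Optimal diet: F — 1 of 3 types.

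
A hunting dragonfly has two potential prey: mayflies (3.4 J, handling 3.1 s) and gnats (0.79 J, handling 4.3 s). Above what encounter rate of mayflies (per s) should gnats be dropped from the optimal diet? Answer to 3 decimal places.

Drop gnats once their profitability E₂/h₂ falls below the rate achievable on mayflies alone: E₂/h₂ = λE₁/(1 + λh₁).
Solve for λ: λE₁h₂ = E₂(1 + λh₁) → λ(E₁h₂ − E₂h₁) = E₂ → λ = E₂/(E₁h₂ − E₂h₁).
λ = 0.79/(3.4×4.3 − 0.79×3.1) = 0.79/12.17 = 0.06491 per s.

0.065 per s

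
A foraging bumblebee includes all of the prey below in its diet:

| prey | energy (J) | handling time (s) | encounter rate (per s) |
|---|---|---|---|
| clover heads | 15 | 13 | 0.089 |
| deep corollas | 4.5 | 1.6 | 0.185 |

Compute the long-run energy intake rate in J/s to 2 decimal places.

R = (0.089×15 + 0.185×4.5) / (1 + 0.089×13 + 0.185×1.6) = 2.167/2.453 = 0.8836 J/s.

0.88 J/s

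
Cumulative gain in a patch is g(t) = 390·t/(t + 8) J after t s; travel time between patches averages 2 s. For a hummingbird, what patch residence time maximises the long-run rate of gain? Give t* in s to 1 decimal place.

Optimal t* satisfies g'(t*) = g(t*)/(T + t*).
g'(t) = 390·8/(t + 8)². Setting 390·8/(t+8)² = 390t/[(t+8)(2+t)] gives 8(2+t) = t(t+8), so t² = 8×2 = 16.
t* = √16 = 4 s.

4.0 s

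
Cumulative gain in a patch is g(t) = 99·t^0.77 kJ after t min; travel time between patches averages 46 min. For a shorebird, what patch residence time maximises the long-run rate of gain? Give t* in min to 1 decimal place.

Maximise g(t)/(T+t): set derivative to zero → g'(t)(T+t) = g(t).
g'(t) = 0.77·99·t^-0.23. Setting 0.77·99·t^-0.23 = 99·t^0.77/(46+t) gives 0.77(46+t) = t, so 0.23·t = 0.77×46.
t* = 0.77×46/0.23 = 154 min.

154.0 min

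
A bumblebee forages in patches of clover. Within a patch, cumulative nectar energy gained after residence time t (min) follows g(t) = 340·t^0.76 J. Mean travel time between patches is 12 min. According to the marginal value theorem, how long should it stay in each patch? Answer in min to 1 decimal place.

By the marginal value theorem, leave when the instantaneous gain rate g'(t) equals the habitat-wide average g(t)/(T + t).
g'(t) = 0.76·340·t^-0.24. Setting 0.76·340·t^-0.24 = 340·t^0.76/(12+t) gives 0.76(12+t) = t, so 0.24·t = 0.76×12.
t* = 0.76×12/0.24 = 38 min.

38.0 min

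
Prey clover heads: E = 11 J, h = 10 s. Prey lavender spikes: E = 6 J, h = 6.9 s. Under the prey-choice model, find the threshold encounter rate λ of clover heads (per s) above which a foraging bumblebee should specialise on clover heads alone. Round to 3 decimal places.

0.377 per s

Drop lavender spikes once their profitability E₂/h₂ falls below the rate achievable on clover heads alone: E₂/h₂ = λE₁/(1 + λh₁).
Solve for λ: λE₁h₂ = E₂(1 + λh₁) → λ(E₁h₂ − E₂h₁) = E₂ → λ = E₂/(E₁h₂ − E₂h₁).
λ = 6/(11×6.9 − 6×10) = 6/15.9 = 0.3774 per s.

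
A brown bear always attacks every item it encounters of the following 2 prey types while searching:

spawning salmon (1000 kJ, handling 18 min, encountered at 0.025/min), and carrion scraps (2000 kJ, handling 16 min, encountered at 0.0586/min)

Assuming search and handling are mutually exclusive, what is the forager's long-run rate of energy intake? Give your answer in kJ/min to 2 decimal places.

R = (0.025×1000 + 0.0586×2000) / (1 + 0.025×18 + 0.0586×16) = 142.2/2.388 = 59.56 kJ/min.

59.56 kJ/min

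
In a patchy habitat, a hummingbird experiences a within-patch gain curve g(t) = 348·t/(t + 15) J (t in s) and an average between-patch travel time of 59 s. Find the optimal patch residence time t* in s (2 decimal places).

Optimal t* satisfies g'(t*) = g(t*)/(T + t*).
g'(t) = 348·15/(t + 15)². Setting 348·15/(t+15)² = 348t/[(t+15)(59+t)] gives 15(59+t) = t(t+15), so t² = 15×59 = 885.
t* = √885 = 29.75 s.

29.75 s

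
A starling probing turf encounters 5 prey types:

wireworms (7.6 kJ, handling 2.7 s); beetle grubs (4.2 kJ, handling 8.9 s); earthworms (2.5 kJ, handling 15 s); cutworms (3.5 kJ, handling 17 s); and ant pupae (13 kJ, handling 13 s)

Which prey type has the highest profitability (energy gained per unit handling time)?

Profitability E/h (kJ/s): wireworms = 7.6/2.7 = 2.81, beetle grubs = 4.2/8.9 = 0.472, earthworms = 2.5/15 = 0.167, cutworms = 3.5/17 = 0.206, ant pupae = 13/13 = 1.
Ranked: wireworms > ant pupae > beetle grubs > cutworms > earthworms.

wireworms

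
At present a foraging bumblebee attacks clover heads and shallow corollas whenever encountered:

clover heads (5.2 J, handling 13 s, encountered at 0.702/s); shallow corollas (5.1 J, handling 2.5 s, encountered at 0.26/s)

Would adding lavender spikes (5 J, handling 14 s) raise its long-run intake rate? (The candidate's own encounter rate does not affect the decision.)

No

Current rate: (0.702×5.2 + 0.26×5.1)/(1 + 0.702×13 + 0.26×2.5) = 0.4618 J/s.
lavender spikes: E/h = 5/14 = 0.3571 J/s.
0.3571 < 0.4618, so adding lavender spikes would lower the average — exclude it.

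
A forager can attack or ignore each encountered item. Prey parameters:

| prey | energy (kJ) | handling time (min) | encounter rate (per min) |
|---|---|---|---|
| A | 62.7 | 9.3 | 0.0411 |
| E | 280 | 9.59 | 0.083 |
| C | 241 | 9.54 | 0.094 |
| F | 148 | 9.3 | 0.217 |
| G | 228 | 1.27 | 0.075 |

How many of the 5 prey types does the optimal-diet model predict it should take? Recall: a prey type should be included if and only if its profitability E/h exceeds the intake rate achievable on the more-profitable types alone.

3

Profitabilities (E/h, kJ/min): G 180, E 29.2, C 25.3, F 15.9, A 6.74. Add prey in this order while the next type's profitability exceeds the intake rate on those already taken.
Rate on top 1: 15.61. E: 29.2 > 15.61 → include.
Rate on top 2: 21.33. C: 25.3 > 21.33 → include.
Rate on top 3: 22.59. F: 15.9 < 22.59 → exclude; stop.
Optimal diet: G, E, C — 3 of 5 types.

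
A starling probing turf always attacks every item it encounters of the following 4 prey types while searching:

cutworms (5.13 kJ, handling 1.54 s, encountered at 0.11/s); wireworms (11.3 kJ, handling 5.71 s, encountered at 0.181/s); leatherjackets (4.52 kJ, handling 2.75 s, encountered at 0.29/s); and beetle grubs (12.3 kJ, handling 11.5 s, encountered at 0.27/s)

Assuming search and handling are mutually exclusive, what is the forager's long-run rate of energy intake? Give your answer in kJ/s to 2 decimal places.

1.19 kJ/s

R = Σλ_iE_i / (1 + Σλ_ih_i)
Numerator: 0.11×5.13 + 0.181×11.3 + 0.29×4.52 + 0.27×12.3 = 7.241
Denominator: 1 + 0.11×1.54 + 0.181×5.71 + 0.29×2.75 + 0.27×11.5 = 6.105
R = 7.241/6.105 = 1.186 kJ/s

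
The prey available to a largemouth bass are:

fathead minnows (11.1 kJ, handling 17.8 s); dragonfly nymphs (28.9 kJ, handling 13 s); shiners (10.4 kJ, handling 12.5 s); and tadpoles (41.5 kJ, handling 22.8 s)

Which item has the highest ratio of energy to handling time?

dragonfly nymphs

Profitability E/h (kJ/s): fathead minnows = 11.1/17.8 = 0.624, dragonfly nymphs = 28.9/13 = 2.22, shiners = 10.4/12.5 = 0.832, tadpoles = 41.5/22.8 = 1.82.
Ranked: dragonfly nymphs > tadpoles > shiners > fathead minnows.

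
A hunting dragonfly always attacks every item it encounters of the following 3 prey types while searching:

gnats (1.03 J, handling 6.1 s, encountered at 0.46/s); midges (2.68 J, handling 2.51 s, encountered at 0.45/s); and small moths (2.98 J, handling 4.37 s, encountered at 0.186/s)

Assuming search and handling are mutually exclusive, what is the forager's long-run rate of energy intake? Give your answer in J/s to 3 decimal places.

0.389 J/s

Energy encountered per unit search time: 0.46×1.03 + 0.45×2.68 + 0.186×2.98 = 2.234 J/s.
Handling time per unit search time: 0.46×6.1 + 0.45×2.51 + 0.186×4.37 = 4.748.
Rate = 2.234/(1 + 4.748) = 0.3886 J/s.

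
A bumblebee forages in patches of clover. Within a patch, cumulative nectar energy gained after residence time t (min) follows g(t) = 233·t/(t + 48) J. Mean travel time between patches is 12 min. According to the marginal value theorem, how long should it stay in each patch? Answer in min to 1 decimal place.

Maximise g(t)/(T+t): set derivative to zero → g'(t)(T+t) = g(t).
g'(t) = 233·48/(t + 48)². Setting 233·48/(t+48)² = 233t/[(t+48)(12+t)] gives 48(12+t) = t(t+48), so t² = 48×12 = 576.
t* = √576 = 24 min.

24.0 min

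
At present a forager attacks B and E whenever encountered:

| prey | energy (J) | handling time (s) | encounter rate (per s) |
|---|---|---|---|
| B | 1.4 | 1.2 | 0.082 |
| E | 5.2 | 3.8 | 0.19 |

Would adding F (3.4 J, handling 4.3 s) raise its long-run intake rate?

Yes

On B and E alone, R = ΣλE/(1+Σλh) = 1.103/1.82 = 0.6058 J/s.
Profitability of F: 3.4/4.3 = 0.7907 J/s.
Since 0.7907 > R, including F increases the long-run rate.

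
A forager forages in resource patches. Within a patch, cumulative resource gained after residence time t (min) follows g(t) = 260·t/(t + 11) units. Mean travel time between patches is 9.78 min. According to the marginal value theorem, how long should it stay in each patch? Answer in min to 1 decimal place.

By the marginal value theorem, leave when the instantaneous gain rate g'(t) equals the habitat-wide average g(t)/(T + t).
g'(t) = 260·11/(t + 11)². Setting 260·11/(t+11)² = 260t/[(t+11)(9.78+t)] gives 11(9.78+t) = t(t+11), so t² = 11×9.78 = 107.6.
t* = √107.6 = 10.37 min.

10.4 min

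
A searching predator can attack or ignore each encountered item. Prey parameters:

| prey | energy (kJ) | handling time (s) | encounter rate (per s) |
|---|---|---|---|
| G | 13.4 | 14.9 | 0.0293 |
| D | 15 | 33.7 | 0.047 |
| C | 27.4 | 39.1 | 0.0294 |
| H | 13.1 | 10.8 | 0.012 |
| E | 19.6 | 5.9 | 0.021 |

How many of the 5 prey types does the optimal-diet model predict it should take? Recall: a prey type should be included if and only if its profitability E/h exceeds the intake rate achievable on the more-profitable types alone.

4

Profitabilities (E/h, kJ/s): E 3.32, H 1.21, G 0.899, C 0.701, D 0.445. Add prey in this order while the next type's profitability exceeds the intake rate on those already taken.
Rate on top 1: 0.3662. H: 1.21 > 0.3662 → include.
Rate on top 2: 0.4538. G: 0.899 > 0.4538 → include.
Rate on top 3: 0.5689. C: 0.701 > 0.5689 → include.
Rate on top 4: 0.6223. D: 0.445 < 0.6223 → exclude; stop.
Optimal diet: E, H, G, C — 4 of 5 types.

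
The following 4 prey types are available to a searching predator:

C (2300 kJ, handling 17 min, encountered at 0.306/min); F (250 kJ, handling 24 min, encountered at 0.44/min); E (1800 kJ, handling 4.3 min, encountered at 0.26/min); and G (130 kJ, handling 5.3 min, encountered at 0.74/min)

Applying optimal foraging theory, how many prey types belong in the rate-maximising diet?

1

Rank by E/h (kJ/min): E 419, C 135, G 24.5, F 10.4. Include each in turn until the next type's E/h falls below the running intake rate.
Rate on top 1: 221. C: 135 < 221 → exclude; stop.
Optimal diet: E — 1 of 4 types.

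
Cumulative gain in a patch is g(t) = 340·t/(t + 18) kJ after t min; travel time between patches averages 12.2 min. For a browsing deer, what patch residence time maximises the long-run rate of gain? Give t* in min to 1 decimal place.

Optimal t* satisfies g'(t*) = g(t*)/(T + t*).
g'(t) = 340·18/(t + 18)². Setting 340·18/(t+18)² = 340t/[(t+18)(12.2+t)] gives 18(12.2+t) = t(t+18), so t² = 18×12.2 = 219.6.
t* = √219.6 = 14.82 min.

14.8 min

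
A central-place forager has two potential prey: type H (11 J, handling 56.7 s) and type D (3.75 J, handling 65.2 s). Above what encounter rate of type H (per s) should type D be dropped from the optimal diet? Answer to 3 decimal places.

0.007 per s

The zero-one rule: include type D iff E₂/h₂ > λE₁/(1+λh₁). Equality gives the switch point.
λE₁h₂ = E₂ + λE₂h₁ ⇒ λ = E₂/(E₁h₂ − E₂h₁) = 3.75/(717.2 − 212.6) = 0.007432 per s.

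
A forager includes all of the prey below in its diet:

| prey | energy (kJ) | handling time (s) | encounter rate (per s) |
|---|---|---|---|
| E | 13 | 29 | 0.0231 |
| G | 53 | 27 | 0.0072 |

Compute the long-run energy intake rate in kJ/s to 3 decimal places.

R = (0.0231×13 + 0.0072×53) / (1 + 0.0231×29 + 0.0072×27) = 0.6819/1.864 = 0.3658 kJ/s.

0.366 kJ/s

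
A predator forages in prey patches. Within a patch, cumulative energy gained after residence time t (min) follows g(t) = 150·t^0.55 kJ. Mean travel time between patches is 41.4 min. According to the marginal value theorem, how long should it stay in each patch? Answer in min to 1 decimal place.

50.6 min

By the marginal value theorem, leave when the instantaneous gain rate g'(t) equals the habitat-wide average g(t)/(T + t).
g'(t) = 0.55·150·t^-0.45. Setting 0.55·150·t^-0.45 = 150·t^0.55/(41.4+t) gives 0.55(41.4+t) = t, so 0.45·t = 0.55×41.4.
t* = 0.55×41.4/0.45 = 50.6 min.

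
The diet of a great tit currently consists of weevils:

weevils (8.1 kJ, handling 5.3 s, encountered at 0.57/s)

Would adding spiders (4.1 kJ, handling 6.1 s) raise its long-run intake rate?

No

Current rate: (0.57×8.1)/(1 + 0.57×5.3) = 1.148 kJ/s.
Profitability of spiders: 4.1/6.1 = 0.6721 kJ/s.
Since 0.6721 < R, time spent handling spiders is better spent searching.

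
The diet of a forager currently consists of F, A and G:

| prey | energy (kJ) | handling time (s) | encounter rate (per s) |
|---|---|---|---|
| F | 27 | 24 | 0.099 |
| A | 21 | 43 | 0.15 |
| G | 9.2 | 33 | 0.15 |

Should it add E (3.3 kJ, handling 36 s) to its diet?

Current rate: (0.099×27 + 0.15×21 + 0.15×9.2)/(1 + 0.099×24 + 0.15×43 + 0.15×33) = 0.4875 kJ/s.
E: E/h = 3.3/36 = 0.09167 kJ/s.
0.09167 < 0.4875, so adding E would lower the average — exclude it.

No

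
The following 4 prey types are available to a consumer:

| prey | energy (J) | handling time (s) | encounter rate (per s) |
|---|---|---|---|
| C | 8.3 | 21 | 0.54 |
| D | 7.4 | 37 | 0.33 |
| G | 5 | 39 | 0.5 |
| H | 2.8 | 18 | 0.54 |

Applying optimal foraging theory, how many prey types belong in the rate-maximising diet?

Profitabilities (E/h, J/s): C 0.395, D 0.2, H 0.156, G 0.128. Add prey in this order while the next type's profitability exceeds the intake rate on those already taken.
Rate on top 1: 0.3632. D: 0.2 < 0.3632 → exclude; stop.
Optimal diet: C — 1 of 4 types.

1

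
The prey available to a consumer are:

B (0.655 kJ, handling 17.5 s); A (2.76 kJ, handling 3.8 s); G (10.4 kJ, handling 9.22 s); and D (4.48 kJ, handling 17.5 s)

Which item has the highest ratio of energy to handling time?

G

Profitability E/h (kJ/s): B = 0.655/17.5 = 0.0374, A = 2.76/3.8 = 0.726, G = 10.4/9.22 = 1.13, D = 4.48/17.5 = 0.256.
Ranked: G > A > D > B.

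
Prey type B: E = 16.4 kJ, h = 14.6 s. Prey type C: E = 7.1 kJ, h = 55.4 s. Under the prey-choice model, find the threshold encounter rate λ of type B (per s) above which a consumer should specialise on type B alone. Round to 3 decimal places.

Drop type C once their profitability E₂/h₂ falls below the rate achievable on type B alone: E₂/h₂ = λE₁/(1 + λh₁).
Solve for λ: λE₁h₂ = E₂(1 + λh₁) → λ(E₁h₂ − E₂h₁) = E₂ → λ = E₂/(E₁h₂ − E₂h₁).
λ = 7.1/(16.4×55.4 − 7.1×14.6) = 7.1/804.9 = 0.008821 per s.

0.009 per s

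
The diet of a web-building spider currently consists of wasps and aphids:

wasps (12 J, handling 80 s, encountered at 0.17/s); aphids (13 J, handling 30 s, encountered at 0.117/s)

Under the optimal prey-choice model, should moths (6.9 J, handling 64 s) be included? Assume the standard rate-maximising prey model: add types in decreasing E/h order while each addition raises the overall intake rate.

Current rate: (0.17×12 + 0.117×13)/(1 + 0.17×80 + 0.117×30) = 0.1966 J/s.
Profitability of moths: 6.9/64 = 0.1078 J/s.
0.1078 < 0.1966, so adding moths would lower the average — exclude it.

No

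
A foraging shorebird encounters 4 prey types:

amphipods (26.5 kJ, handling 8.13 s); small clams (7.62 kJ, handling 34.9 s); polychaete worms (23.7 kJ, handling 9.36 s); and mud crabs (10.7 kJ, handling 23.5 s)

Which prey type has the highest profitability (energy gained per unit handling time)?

amphipods

In descending order of E/h:
amphipods: 26.5/8.13 = 3.26 kJ/s
polychaete worms: 23.7/9.36 = 2.53 kJ/s
mud crabs: 10.7/23.5 = 0.455 kJ/s
small clams: 7.62/34.9 = 0.218 kJ/s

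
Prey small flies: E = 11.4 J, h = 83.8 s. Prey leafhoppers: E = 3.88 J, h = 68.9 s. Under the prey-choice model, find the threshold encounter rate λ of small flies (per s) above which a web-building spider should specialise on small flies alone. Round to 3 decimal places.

0.008 per s

Drop leafhoppers once their profitability E₂/h₂ falls below the rate achievable on small flies alone: E₂/h₂ = λE₁/(1 + λh₁).
Solve for λ: λE₁h₂ = E₂(1 + λh₁) → λ(E₁h₂ − E₂h₁) = E₂ → λ = E₂/(E₁h₂ − E₂h₁).
λ = 3.88/(11.4×68.9 − 3.88×83.8) = 3.88/460.3 = 0.008429 per s.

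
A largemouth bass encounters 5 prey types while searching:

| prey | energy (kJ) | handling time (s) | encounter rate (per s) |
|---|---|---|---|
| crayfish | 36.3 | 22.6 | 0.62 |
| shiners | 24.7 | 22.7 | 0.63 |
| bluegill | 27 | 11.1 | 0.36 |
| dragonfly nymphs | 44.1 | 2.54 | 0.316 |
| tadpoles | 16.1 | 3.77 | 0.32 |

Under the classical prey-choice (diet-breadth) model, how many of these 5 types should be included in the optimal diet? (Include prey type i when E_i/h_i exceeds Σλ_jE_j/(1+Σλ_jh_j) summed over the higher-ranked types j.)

1

Rank by E/h (kJ/s): dragonfly nymphs 17.4, tadpoles 4.27, bluegill 2.43, crayfish 1.61, shiners 1.09. Include each in turn until the next type's E/h falls below the running intake rate.
Rate on top 1: 7.731. tadpoles: 4.27 < 7.731 → exclude; stop.
Optimal diet: dragonfly nymphs — 1 of 5 types.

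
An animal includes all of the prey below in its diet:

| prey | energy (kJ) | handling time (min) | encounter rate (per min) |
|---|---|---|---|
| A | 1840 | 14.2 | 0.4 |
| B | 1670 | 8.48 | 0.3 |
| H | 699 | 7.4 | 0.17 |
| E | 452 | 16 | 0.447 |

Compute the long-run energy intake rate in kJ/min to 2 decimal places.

Energy encountered per unit search time: 0.4×1840 + 0.3×1670 + 0.17×699 + 0.447×452 = 1558 kJ/min.
Handling time per unit search time: 0.4×14.2 + 0.3×8.48 + 0.17×7.4 + 0.447×16 = 16.63.
Rate = 1558/(1 + 16.63) = 88.34 kJ/min.

88.34 kJ/min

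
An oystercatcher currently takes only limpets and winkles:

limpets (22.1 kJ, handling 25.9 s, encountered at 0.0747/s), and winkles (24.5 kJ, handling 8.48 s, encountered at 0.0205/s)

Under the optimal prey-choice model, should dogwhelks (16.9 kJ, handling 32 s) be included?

Current rate: (0.0747×22.1 + 0.0205×24.5)/(1 + 0.0747×25.9 + 0.0205×8.48) = 0.6926 kJ/s.
Profitability of dogwhelks: 16.9/32 = 0.5281 kJ/s.
0.5281 < 0.6926, so adding dogwhelks would lower the average — exclude it.

No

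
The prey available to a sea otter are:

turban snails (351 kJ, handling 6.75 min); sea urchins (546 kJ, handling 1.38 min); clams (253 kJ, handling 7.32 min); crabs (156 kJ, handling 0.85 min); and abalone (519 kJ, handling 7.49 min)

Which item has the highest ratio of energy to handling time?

Profitability E/h (kJ/min): turban snails = 351/6.75 = 52, sea urchins = 546/1.38 = 396, clams = 253/7.32 = 34.6, crabs = 156/0.85 = 184, abalone = 519/7.49 = 69.3.
Ranked: sea urchins > crabs > abalone > turban snails > clams.

sea urchins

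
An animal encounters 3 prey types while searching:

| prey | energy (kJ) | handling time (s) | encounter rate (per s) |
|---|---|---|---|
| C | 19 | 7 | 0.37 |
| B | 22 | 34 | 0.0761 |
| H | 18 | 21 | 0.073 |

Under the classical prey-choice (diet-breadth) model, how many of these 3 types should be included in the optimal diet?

1

Rank by E/h (kJ/s): C 2.71, H 0.857, B 0.647. Include each in turn until the next type's E/h falls below the running intake rate.
Rate on top 1: 1.958. H: 0.857 < 1.958 → exclude; stop.
Optimal diet: C — 1 of 3 types.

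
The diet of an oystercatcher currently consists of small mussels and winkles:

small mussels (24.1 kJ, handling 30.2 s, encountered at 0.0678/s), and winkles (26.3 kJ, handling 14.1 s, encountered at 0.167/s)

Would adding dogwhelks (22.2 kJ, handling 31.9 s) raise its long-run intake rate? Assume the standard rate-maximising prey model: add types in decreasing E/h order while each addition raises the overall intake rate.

Current rate: (0.0678×24.1 + 0.167×26.3)/(1 + 0.0678×30.2 + 0.167×14.1) = 1.115 kJ/s.
Profitability of dogwhelks: 22.2/31.9 = 0.6959 kJ/s.
Since 0.6959 < R, time spent handling dogwhelks is better spent searching.

No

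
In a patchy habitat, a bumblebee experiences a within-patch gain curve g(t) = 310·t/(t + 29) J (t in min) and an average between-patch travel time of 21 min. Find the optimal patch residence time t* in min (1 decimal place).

24.7 min

Optimal t* satisfies g'(t*) = g(t*)/(T + t*).
g'(t) = 310·29/(t + 29)². Setting 310·29/(t+29)² = 310t/[(t+29)(21+t)] gives 29(21+t) = t(t+29), so t² = 29×21 = 609.
t* = √609 = 24.68 min.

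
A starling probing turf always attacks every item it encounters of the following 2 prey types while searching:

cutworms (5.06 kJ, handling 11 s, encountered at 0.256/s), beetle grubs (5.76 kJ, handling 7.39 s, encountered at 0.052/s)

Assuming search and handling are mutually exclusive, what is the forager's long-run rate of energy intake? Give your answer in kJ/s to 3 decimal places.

0.380 kJ/s

R = (0.256×5.06 + 0.052×5.76) / (1 + 0.256×11 + 0.052×7.39) = 1.595/4.2 = 0.3797 kJ/s.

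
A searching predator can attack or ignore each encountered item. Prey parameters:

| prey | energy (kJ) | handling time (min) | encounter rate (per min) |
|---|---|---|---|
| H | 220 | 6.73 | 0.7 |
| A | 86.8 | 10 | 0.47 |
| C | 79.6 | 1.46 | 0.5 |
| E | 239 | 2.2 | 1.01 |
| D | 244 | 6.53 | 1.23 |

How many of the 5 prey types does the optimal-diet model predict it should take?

Rank by E/h (kJ/min): E 109, C 54.5, D 37.4, H 32.7, A 8.68. Include each in turn until the next type's E/h falls below the running intake rate.
Rate on top 1: 74.92. C: 54.5 < 74.92 → exclude; stop.
Optimal diet: E — 1 of 5 types.

1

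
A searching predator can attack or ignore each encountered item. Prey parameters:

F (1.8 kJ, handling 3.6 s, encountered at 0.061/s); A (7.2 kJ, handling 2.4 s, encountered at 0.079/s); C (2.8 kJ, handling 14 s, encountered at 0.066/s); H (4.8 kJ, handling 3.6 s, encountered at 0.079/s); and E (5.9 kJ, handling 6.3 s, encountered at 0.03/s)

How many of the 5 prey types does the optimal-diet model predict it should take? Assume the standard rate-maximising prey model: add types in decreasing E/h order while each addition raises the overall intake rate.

E/h in descending order: A 3, H 1.33, E 0.937, F 0.5, C 0.2 kJ/s. The optimal diet is the largest prefix of this list for which every included type satisfies E_i/h_i > R on the types above it.
Rate on top 1: 0.4781. H: 1.33 > 0.4781 → include.
Rate on top 2: 0.6431. E: 0.937 > 0.6431 → include.
Rate on top 3: 0.6765. F: 0.5 < 0.6765 → exclude; stop.
Optimal diet: A, H, E — 3 of 5 types.

3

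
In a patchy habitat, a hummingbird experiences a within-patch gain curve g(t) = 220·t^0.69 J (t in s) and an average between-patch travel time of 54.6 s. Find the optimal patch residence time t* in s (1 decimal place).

By the marginal value theorem, leave when the instantaneous gain rate g'(t) equals the habitat-wide average g(t)/(T + t).
g'(t) = 0.69·220·t^-0.31. Setting 0.69·220·t^-0.31 = 220·t^0.69/(54.6+t) gives 0.69(54.6+t) = t, so 0.31·t = 0.69×54.6.
t* = 0.69×54.6/0.31 = 121.5 s.

121.5 s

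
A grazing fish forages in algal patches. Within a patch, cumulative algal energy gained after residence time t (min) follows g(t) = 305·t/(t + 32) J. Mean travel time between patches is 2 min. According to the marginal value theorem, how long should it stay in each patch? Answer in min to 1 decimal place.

By the marginal value theorem, leave when the instantaneous gain rate g'(t) equals the habitat-wide average g(t)/(T + t).
g'(t) = 305·32/(t + 32)². Setting 305·32/(t+32)² = 305t/[(t+32)(2+t)] gives 32(2+t) = t(t+32), so t² = 32×2 = 64.
t* = √64 = 8 min.

8.0 min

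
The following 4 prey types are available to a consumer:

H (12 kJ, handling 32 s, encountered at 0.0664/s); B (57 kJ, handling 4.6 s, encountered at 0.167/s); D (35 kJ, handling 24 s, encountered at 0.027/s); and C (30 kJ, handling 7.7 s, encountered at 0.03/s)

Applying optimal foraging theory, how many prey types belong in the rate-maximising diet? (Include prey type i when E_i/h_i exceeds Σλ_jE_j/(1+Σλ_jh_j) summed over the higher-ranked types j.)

Profitabilities (E/h, kJ/s): B 12.4, C 3.9, D 1.46, H 0.375. Add prey in this order while the next type's profitability exceeds the intake rate on those already taken.
Rate on top 1: 5.383. C: 3.9 < 5.383 → exclude; stop.
Optimal diet: B — 1 of 4 types.

1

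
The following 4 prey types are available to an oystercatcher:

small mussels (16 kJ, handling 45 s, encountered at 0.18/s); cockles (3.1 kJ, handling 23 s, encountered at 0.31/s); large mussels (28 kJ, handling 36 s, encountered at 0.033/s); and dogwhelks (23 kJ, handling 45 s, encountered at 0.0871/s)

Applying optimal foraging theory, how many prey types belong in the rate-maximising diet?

E/h in descending order: large mussels 0.778, dogwhelks 0.511, small mussels 0.356, cockles 0.135 kJ/s. The optimal diet is the largest prefix of this list for which every included type satisfies E_i/h_i > R on the types above it.
Rate on top 1: 0.4223. dogwhelks: 0.511 > 0.4223 → include.
Rate on top 2: 0.4793. small mussels: 0.356 < 0.4793 → exclude; stop.
Optimal diet: large mussels, dogwhelks — 2 of 4 types.

2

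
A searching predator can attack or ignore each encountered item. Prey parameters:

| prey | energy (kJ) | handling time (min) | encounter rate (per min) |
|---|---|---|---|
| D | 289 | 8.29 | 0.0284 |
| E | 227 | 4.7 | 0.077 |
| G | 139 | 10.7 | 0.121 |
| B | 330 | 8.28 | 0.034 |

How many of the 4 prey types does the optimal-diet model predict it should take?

Profitabilities (E/h, kJ/min): E 48.3, B 39.9, D 34.9, G 13. Add prey in this order while the next type's profitability exceeds the intake rate on those already taken.
Rate on top 1: 12.83. B: 39.9 > 12.83 → include.
Rate on top 2: 17.46. D: 34.9 > 17.46 → include.
Rate on top 3: 19.64. G: 13 < 19.64 → exclude; stop.
Optimal diet: E, B, D — 3 of 4 types.

3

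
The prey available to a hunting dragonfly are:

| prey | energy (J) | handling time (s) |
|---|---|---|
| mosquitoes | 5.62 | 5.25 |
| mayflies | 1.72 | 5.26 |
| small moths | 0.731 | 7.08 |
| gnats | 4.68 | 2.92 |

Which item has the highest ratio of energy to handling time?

Profitability E/h (J/s): mosquitoes = 5.62/5.25 = 1.07, mayflies = 1.72/5.26 = 0.327, small moths = 0.731/7.08 = 0.103, gnats = 4.68/2.92 = 1.6.
Ranked: gnats > mosquitoes > mayflies > small moths.

gnats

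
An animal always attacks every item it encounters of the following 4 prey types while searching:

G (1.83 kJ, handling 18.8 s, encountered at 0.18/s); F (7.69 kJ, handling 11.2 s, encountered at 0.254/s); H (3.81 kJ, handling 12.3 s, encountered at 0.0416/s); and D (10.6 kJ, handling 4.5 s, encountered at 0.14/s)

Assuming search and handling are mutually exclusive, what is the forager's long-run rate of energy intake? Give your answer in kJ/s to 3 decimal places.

Energy encountered per unit search time: 0.18×1.83 + 0.254×7.69 + 0.0416×3.81 + 0.14×10.6 = 3.925 kJ/s.
Handling time per unit search time: 0.18×18.8 + 0.254×11.2 + 0.0416×12.3 + 0.14×4.5 = 7.37.
Rate = 3.925/(1 + 7.37) = 0.4689 kJ/s.

0.469 kJ/s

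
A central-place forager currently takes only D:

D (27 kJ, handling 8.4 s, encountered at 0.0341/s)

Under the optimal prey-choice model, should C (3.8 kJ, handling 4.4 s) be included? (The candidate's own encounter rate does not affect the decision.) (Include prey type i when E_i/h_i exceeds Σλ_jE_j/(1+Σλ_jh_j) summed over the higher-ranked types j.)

On D alone, R = ΣλE/(1+Σλh) = 0.9207/1.286 = 0.7157 kJ/s.
Profitability of C: 3.8/4.4 = 0.8636 kJ/s.
0.8636 > 0.7157, so adding C raises the average — include it.

Yes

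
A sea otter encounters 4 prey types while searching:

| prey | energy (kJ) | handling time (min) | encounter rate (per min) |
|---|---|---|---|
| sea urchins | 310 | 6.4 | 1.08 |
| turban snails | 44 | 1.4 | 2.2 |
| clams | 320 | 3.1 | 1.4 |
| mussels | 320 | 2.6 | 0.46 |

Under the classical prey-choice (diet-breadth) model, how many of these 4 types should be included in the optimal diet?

E/h in descending order: mussels 123, clams 103, sea urchins 48.4, turban snails 31.4 kJ/min. The optimal diet is the largest prefix of this list for which every included type satisfies E_i/h_i > R on the types above it.
Rate on top 1: 67.03. clams: 103 > 67.03 → include.
Rate on top 2: 91.06. sea urchins: 48.4 < 91.06 → exclude; stop.
Optimal diet: mussels, clams — 2 of 4 types.

2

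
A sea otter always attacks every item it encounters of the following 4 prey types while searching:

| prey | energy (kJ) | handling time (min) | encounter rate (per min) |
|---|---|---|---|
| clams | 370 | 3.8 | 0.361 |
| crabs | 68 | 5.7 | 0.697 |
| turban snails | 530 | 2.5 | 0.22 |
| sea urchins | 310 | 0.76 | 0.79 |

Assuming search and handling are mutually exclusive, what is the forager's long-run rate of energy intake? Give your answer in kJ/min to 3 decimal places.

R = (0.361×370 + 0.697×68 + 0.22×530 + 0.79×310) / (1 + 0.361×3.8 + 0.697×5.7 + 0.22×2.5 + 0.79×0.76) = 542.5/7.495 = 72.38 kJ/min.

72.376 kJ/min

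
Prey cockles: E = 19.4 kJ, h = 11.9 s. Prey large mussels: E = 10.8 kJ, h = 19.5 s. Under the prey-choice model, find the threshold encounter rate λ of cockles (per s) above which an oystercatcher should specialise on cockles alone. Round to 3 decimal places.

The zero-one rule: include large mussels iff E₂/h₂ > λE₁/(1+λh₁). Equality gives the switch point.
λE₁h₂ = E₂ + λE₂h₁ ⇒ λ = E₂/(E₁h₂ − E₂h₁) = 10.8/(378.3 − 128.5) = 0.04324 per s.

0.043 per s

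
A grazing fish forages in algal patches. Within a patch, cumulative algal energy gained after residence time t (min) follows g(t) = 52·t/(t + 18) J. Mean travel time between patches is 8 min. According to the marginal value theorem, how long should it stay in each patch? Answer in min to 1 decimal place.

Optimal t* satisfies g'(t*) = g(t*)/(T + t*).
g'(t) = 52·18/(t + 18)². Setting 52·18/(t+18)² = 52t/[(t+18)(8+t)] gives 18(8+t) = t(t+18), so t² = 18×8 = 144.
t* = √144 = 12 min.

12.0 min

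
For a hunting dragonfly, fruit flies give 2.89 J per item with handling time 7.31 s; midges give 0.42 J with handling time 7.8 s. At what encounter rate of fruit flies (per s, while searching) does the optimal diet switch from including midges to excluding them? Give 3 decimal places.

The zero-one rule: include midges iff E₂/h₂ > λE₁/(1+λh₁). Equality gives the switch point.
λE₁h₂ = E₂ + λE₂h₁ ⇒ λ = E₂/(E₁h₂ − E₂h₁) = 0.42/(22.54 − 3.07) = 0.02157 per s.

0.022 per s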